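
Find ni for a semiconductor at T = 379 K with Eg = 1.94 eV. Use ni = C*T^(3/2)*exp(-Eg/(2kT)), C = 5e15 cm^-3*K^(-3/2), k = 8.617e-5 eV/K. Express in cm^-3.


Step 1: Compute kT = 8.617e-5 * 379 = 0.03265843 eV
Step 2: Exponent = -Eg/(2kT) = -1.94/(2*0.03265843) = -29.70137
Step 3: T^(3/2) = 379^1.5 = 7378.34
Step 4: ni = 5e15 * 7378.34 * exp(-29.70137) = 4.65e+06 cm^-3

4.65e+06


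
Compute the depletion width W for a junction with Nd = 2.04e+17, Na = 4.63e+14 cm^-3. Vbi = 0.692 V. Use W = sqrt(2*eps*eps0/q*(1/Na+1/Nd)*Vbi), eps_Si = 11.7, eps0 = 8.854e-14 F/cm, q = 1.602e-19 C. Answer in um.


Step 1: 1/Na + 1/Nd = 1/4.63e+14 + 1/2.04e+17 = 2.16473e-15
Step 2: 2*eps*eps0/q = 2*11.7*8.854e-14/1.602e-19 = 1.293281e+07
Step 3: W^2 = 1.293281e+07 * 2.16473e-15 * 0.692 = 1.93733e-08
Step 4: W = sqrt(1.93733e-08) = 1.392e-04 cm = 1.392 um

1.392


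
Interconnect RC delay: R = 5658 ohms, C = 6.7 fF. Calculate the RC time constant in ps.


Step 1: tau = R * C
Step 2: tau = 5658 * 6.7 fF = 5658 * 6.7e-15 F
Step 3: tau = 3.79086e-11 s = 37.9086 ps

37.9086


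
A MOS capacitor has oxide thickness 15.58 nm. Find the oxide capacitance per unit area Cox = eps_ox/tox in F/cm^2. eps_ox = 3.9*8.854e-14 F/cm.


Step 1: eps_ox = 3.9 * 8.854e-14 = 3.45306e-13 F/cm
Step 2: tox in cm = 15.58 nm * 1e-7 = 1.5580e-06 cm
Step 3: Cox = 3.45306e-13 / 1.5580e-06 = 2.22e-07 F/cm^2

2.22e-07


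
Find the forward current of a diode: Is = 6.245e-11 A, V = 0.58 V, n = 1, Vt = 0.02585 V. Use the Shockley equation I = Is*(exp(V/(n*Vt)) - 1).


Step 1: V/(n*Vt) = 0.58/(1*0.02585) = 22.4371
Step 2: exp(22.4371) = 5.5502e+09
Step 3: I = 6.245e-11 * (5.5502e+09 - 1) = 3.47e-01 A

3.47e-01


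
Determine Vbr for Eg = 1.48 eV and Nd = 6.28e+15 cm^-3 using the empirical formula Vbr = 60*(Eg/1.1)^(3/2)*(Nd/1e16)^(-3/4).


Step 1: Eg/1.1 = 1.48/1.1 = 1.345455
Step 2: (Eg/1.1)^1.5 = 1.345455^1.5 = 1.560644
Step 3: (Nd/1e16)^(-0.75) = (0.628)^(-0.75) = 1.417523
Step 4: Vbr = 60 * 1.560644 * 1.417523 = 132.7 V

132.7


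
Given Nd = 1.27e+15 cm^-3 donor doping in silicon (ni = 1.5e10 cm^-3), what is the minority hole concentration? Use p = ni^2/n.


Step 1: Since Nd >> ni, n ≈ Nd = 1.27e+15 cm^-3
Step 2: p = ni^2 / n = (1.5e10)^2 / 1.27e+15
Step 3: p = 2.25e20 / 1.27e+15 = 1.77e+05 cm^-3

1.77e+05


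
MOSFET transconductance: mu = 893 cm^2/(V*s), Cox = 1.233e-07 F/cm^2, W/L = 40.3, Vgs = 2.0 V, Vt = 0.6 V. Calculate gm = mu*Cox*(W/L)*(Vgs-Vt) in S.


Step 1: Vov = Vgs - Vt = 2.0 - 0.6 = 1.4 V
Step 2: gm = mu * Cox * (W/L) * Vov
Step 3: gm = 893 * 1.233e-07 * 40.3 * 1.4 = 6.21e-03 S

6.21e-03


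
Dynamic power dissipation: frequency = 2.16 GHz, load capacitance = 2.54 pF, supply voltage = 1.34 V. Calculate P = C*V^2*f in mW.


Step 1: V^2 = 1.34^2 = 1.7956 V^2
Step 2: P = C*V^2*f = 2.54e-12 F * 1.7956 * 2.16e9 Hz
Step 3: P = 9.85137984e-03 W
Step 4: P = 9.851 mW

9.851


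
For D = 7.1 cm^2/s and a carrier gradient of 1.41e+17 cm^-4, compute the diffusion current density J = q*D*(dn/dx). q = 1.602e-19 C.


Step 1: J = q * D * (dn/dx)
Step 2: J = 1.602e-19 * 7.1 * 1.41e+17
Step 3: J = 1.60e-01 A/cm^2

1.60e-01


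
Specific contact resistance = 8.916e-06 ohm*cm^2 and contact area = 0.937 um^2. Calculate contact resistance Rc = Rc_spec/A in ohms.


Step 1: Convert area to cm^2: 0.937 um^2 = 9.3700e-09 cm^2
Step 2: Rc = Rc_spec / A = 8.916e-06 / 9.3700e-09
Step 3: Rc = 9.52e+02 ohms

9.52e+02


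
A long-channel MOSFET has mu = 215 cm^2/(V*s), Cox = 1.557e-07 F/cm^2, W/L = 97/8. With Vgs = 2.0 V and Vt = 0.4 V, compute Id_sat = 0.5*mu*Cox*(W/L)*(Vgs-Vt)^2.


Step 1: Overdrive voltage Vov = Vgs - Vt = 2.0 - 0.4 = 1.6 V
Step 2: W/L = 97/8 = 12.125
Step 3: Id = 0.5 * 215 * 1.557e-07 * 12.125 * 1.6^2
Step 4: Id = 5.20e-04 A

5.20e-04


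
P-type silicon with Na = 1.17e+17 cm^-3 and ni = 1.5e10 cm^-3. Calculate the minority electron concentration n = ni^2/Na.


Step 1: Majority hole concentration p ≈ Na = 1.17e+17 cm^-3
Step 2: n = ni^2 / Na = (1.5e10)^2 / 1.17e+17
Step 3: n = 1.92e+03 cm^-3

1.92e+03


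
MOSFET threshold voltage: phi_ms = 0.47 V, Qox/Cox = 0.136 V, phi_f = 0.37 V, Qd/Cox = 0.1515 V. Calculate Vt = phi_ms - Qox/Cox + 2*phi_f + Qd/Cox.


Step 1: Vt = phi_ms - Qox/Cox + 2*phi_f + Qd/Cox
Step 2: Vt = 0.47 - 0.136 + 2*0.37 + 0.1515
Step 3: Vt = 0.47 - 0.136 + 0.74 + 0.1515
Step 4: Vt = 1.2255 V

1.2255


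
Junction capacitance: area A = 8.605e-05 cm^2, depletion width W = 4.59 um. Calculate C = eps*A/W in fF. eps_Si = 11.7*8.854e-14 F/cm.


Step 1: eps_Si = 11.7 * 8.854e-14 = 1.035918e-12 F/cm
Step 2: W in cm = 4.59 * 1e-4 = 4.59e-04 cm
Step 3: C = 1.035918e-12 * 8.605e-05 / 4.59e-04 = 1.942064e-13 F
Step 4: C = 194.21 fF

194.21


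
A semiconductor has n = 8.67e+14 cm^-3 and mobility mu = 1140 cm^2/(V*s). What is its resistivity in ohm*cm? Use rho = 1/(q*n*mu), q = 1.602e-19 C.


Step 1: sigma = q * n * mu = 1.602e-19 * 8.67e+14 * 1140 = 1.58338e-01 S/cm
Step 2: rho = 1 / sigma = 1 / 1.58338e-01 = 6.316 ohm*cm

6.316


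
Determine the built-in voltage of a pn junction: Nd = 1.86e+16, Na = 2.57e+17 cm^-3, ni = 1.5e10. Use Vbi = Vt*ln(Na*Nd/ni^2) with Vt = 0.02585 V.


Step 1: Compute Na*Nd/ni^2 = 2.57e+17 * 1.86e+16 / (1.5e10)^2 = 2.1245e+13
Step 2: ln(2.1245e+13) = 30.6871
Step 3: Vbi = 0.02585 * 30.6871 = 0.793 V

0.793


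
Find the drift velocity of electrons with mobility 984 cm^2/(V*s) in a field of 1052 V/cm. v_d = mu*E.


Step 1: v_d = mu * E
Step 2: v_d = 984 * 1052 = 1035168
Step 3: v_d = 1.04e+06 cm/s

1.04e+06


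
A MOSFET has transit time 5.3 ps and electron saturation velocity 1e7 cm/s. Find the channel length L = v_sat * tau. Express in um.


Step 1: tau in seconds = 5.3 ps * 1e-12 = 5.3000e-12 s
Step 2: L = v_sat * tau = 1e7 * 5.3000e-12 = 5.3000e-05 cm
Step 3: L in um = 5.3000e-05 * 1e4 = 0.53 um

0.53


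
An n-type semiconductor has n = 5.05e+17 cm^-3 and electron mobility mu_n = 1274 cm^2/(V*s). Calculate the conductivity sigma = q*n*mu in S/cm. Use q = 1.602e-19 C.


Step 1: sigma = q * n * mu
Step 2: sigma = 1.602e-19 * 5.05e+17 * 1274
Step 3: sigma = 1.031e+02 S/cm

1.031e+02


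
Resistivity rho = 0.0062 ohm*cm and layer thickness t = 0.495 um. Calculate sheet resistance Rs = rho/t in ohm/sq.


Step 1: Convert thickness to cm: t = 0.495 um = 4.9500e-05 cm
Step 2: Rs = rho / t = 0.0062 / 4.9500e-05
Step 3: Rs = 125.3 ohm/sq

125.3


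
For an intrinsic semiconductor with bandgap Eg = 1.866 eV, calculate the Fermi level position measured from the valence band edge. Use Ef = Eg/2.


Step 1: For an intrinsic semiconductor, the Fermi level sits at midgap.
Step 2: Ef = Eg / 2 = 1.866 / 2 = 0.933 eV

0.933


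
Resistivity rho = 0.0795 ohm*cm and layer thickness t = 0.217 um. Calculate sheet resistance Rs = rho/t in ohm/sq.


Step 1: Convert thickness to cm: t = 0.217 um = 2.1700e-05 cm
Step 2: Rs = rho / t = 0.0795 / 2.1700e-05
Step 3: Rs = 3663.6 ohm/sq

3663.6


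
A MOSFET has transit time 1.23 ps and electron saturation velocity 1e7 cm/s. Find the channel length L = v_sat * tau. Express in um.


Step 1: tau in seconds = 1.23 ps * 1e-12 = 1.2300e-12 s
Step 2: L = v_sat * tau = 1e7 * 1.2300e-12 = 1.2300e-05 cm
Step 3: L in um = 1.2300e-05 * 1e4 = 0.123 um

0.123


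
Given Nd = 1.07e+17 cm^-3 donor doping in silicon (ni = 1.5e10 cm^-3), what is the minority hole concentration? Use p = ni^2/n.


Step 1: Since Nd >> ni, n ≈ Nd = 1.07e+17 cm^-3
Step 2: p = ni^2 / n = (1.5e10)^2 / 1.07e+17
Step 3: p = 2.25e20 / 1.07e+17 = 2.10e+03 cm^-3

2.10e+03


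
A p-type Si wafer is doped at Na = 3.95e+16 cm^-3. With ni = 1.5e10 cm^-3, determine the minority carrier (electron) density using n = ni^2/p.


Step 1: Majority hole concentration p ≈ Na = 3.95e+16 cm^-3
Step 2: n = ni^2 / Na = (1.5e10)^2 / 3.95e+16
Step 3: n = 5.70e+03 cm^-3

5.70e+03


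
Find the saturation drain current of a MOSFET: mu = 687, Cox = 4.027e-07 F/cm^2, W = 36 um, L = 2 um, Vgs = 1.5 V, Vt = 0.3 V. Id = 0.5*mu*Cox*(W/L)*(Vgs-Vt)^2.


Step 1: Overdrive voltage Vov = Vgs - Vt = 1.5 - 0.3 = 1.2 V
Step 2: W/L = 36/2 = 18
Step 3: Id = 0.5 * 687 * 4.027e-07 * 18 * 1.2^2
Step 4: Id = 3.59e-03 A

3.59e-03


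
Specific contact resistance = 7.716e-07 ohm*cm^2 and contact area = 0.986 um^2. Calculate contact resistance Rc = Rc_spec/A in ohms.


Step 1: Convert area to cm^2: 0.986 um^2 = 9.8600e-09 cm^2
Step 2: Rc = Rc_spec / A = 7.716e-07 / 9.8600e-09
Step 3: Rc = 7.83e+01 ohms

7.83e+01


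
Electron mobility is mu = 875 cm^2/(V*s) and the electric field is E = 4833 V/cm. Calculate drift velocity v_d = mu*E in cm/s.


Step 1: v_d = mu * E
Step 2: v_d = 875 * 4833 = 4228875
Step 3: v_d = 4.23e+06 cm/s

4.23e+06


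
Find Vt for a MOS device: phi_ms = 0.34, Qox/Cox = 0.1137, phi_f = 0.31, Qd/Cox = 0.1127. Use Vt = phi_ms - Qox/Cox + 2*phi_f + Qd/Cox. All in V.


Step 1: Vt = phi_ms - Qox/Cox + 2*phi_f + Qd/Cox
Step 2: Vt = 0.34 - 0.1137 + 2*0.31 + 0.1127
Step 3: Vt = 0.34 - 0.1137 + 0.62 + 0.1127
Step 4: Vt = 0.959 V

0.959


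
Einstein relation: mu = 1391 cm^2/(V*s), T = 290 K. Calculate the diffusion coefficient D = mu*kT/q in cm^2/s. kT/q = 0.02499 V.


Step 1: D = mu * (kT/q)
Step 2: D = 1391 * 0.02499
Step 3: D = 34.76 cm^2/s

34.76


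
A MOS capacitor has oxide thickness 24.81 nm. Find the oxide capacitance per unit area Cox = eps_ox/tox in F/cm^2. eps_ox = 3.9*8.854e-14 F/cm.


Step 1: eps_ox = 3.9 * 8.854e-14 = 3.45306e-13 F/cm
Step 2: tox in cm = 24.81 nm * 1e-7 = 2.4810e-06 cm
Step 3: Cox = 3.45306e-13 / 2.4810e-06 = 1.39e-07 F/cm^2

1.39e-07


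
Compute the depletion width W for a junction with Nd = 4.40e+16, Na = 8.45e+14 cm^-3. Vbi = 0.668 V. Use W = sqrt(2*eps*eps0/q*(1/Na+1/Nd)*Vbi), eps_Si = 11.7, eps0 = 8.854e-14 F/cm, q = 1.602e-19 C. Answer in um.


Step 1: 1/Na + 1/Nd = 1/8.45e+14 + 1/4.40e+16 = 1.20616e-15
Step 2: 2*eps*eps0/q = 2*11.7*8.854e-14/1.602e-19 = 1.293281e+07
Step 3: W^2 = 1.293281e+07 * 1.20616e-15 * 0.668 = 1.04202e-08
Step 4: W = sqrt(1.04202e-08) = 1.021e-04 cm = 1.021 um

1.021


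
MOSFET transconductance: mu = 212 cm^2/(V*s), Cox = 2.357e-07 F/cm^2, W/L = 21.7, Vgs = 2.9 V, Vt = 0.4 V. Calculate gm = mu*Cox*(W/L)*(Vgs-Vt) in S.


Step 1: Vov = Vgs - Vt = 2.9 - 0.4 = 2.5 V
Step 2: gm = mu * Cox * (W/L) * Vov
Step 3: gm = 212 * 2.357e-07 * 21.7 * 2.5 = 2.71e-03 S

2.71e-03


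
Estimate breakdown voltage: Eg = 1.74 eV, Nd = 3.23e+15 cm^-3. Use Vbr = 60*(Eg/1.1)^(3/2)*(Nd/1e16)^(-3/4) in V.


Step 1: Eg/1.1 = 1.74/1.1 = 1.581818
Step 2: (Eg/1.1)^1.5 = 1.581818^1.5 = 1.989458
Step 3: (Nd/1e16)^(-0.75) = (0.323)^(-0.75) = 2.333985
Step 4: Vbr = 60 * 1.989458 * 2.333985 = 278.6 V

278.6


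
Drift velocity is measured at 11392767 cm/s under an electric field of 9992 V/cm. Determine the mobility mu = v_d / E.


Step 1: mu = v_d / E
Step 2: mu = 11392767 / 9992
Step 3: mu = 1140.19 cm^2/(V*s)

1140.19


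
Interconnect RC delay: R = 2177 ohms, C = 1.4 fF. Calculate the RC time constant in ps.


Step 1: tau = R * C
Step 2: tau = 2177 * 1.4 fF = 2177 * 1.4e-15 F
Step 3: tau = 3.0478e-12 s = 3.0478 ps

3.0478


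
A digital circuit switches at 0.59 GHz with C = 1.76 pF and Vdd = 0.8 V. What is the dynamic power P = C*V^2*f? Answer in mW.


Step 1: V^2 = 0.8^2 = 0.64 V^2
Step 2: P = C*V^2*f = 1.76e-12 F * 0.64 * 0.59e9 Hz
Step 3: P = 6.64576e-04 W
Step 4: P = 0.665 mW

0.665


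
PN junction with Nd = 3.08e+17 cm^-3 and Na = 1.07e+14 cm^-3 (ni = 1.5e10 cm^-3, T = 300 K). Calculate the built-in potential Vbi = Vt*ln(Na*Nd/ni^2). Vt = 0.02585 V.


Step 1: Compute Na*Nd/ni^2 = 1.07e+14 * 3.08e+17 / (1.5e10)^2 = 1.4647e+11
Step 2: ln(1.4647e+11) = 25.7101
Step 3: Vbi = 0.02585 * 25.7101 = 0.665 V

0.665


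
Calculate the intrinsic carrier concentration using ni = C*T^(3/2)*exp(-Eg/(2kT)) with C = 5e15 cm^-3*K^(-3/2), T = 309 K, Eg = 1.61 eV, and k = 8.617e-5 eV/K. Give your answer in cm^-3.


Step 1: Compute kT = 8.617e-5 * 309 = 0.02662653 eV
Step 2: Exponent = -Eg/(2kT) = -1.61/(2*0.02662653) = -30.23300
Step 3: T^(3/2) = 309^1.5 = 5431.72
Step 4: ni = 5e15 * 5431.72 * exp(-30.23300) = 2.01e+06 cm^-3

2.01e+06


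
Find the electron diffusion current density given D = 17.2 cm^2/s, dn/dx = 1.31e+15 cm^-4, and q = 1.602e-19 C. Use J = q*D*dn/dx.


Step 1: J = q * D * (dn/dx)
Step 2: J = 1.602e-19 * 17.2 * 1.31e+15
Step 3: J = 3.61e-03 A/cm^2

3.61e-03


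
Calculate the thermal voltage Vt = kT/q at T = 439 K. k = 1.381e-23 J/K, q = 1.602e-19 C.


Step 1: kT = 1.381e-23 * 439 = 6.06259e-21 J
Step 2: Vt = kT/q = 6.06259e-21 / 1.602e-19
Step 3: Vt = 0.03784 V

0.03784


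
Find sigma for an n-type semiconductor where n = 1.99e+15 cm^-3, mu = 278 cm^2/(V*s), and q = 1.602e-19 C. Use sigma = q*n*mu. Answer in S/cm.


Step 1: sigma = q * n * mu
Step 2: sigma = 1.602e-19 * 1.99e+15 * 278
Step 3: sigma = 8.863e-02 S/cm

8.863e-02


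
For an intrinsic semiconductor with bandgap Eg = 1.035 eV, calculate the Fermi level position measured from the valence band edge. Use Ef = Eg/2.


Step 1: For an intrinsic semiconductor, the Fermi level sits at midgap.
Step 2: Ef = Eg / 2 = 1.035 / 2 = 0.5175 eV

0.5175


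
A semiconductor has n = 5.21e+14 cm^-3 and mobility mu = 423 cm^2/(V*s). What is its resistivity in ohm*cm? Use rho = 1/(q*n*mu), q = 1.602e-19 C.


Step 1: sigma = q * n * mu = 1.602e-19 * 5.21e+14 * 423 = 3.53054e-02 S/cm
Step 2: rho = 1 / sigma = 1 / 3.53054e-02 = 28.32 ohm*cm

28.32


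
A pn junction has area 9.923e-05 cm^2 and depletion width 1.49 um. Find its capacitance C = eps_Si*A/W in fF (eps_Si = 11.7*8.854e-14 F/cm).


Step 1: eps_Si = 11.7 * 8.854e-14 = 1.035918e-12 F/cm
Step 2: W in cm = 1.49 * 1e-4 = 1.49e-04 cm
Step 3: C = 1.035918e-12 * 9.923e-05 / 1.49e-04 = 6.898936e-13 F
Step 4: C = 689.89 fF

689.89


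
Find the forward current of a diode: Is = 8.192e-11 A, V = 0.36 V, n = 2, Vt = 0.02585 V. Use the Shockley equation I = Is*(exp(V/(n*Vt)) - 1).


Step 1: V/(n*Vt) = 0.36/(2*0.02585) = 6.9632
Step 2: exp(6.9632) = 1.0570e+03
Step 3: I = 8.192e-11 * (1.0570e+03 - 1) = 8.65e-08 A

8.65e-08


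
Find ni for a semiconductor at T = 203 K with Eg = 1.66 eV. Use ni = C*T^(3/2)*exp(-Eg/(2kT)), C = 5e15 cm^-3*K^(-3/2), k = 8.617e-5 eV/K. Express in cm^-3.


Step 1: Compute kT = 8.617e-5 * 203 = 0.01749251 eV
Step 2: Exponent = -Eg/(2kT) = -1.66/(2*0.01749251) = -47.44888
Step 3: T^(3/2) = 203^1.5 = 2892.30
Step 4: ni = 5e15 * 2892.30 * exp(-47.44888) = 3.58e-02 cm^-3

3.58e-02


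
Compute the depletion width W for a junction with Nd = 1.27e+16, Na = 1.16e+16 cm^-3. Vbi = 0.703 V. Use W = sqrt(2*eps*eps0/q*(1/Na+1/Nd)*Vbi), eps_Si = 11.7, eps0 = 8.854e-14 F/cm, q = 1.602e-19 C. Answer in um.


Step 1: 1/Na + 1/Nd = 1/1.16e+16 + 1/1.27e+16 = 1.64947e-16
Step 2: 2*eps*eps0/q = 2*11.7*8.854e-14/1.602e-19 = 1.293281e+07
Step 3: W^2 = 1.293281e+07 * 1.64947e-16 * 0.703 = 1.49966e-09
Step 4: W = sqrt(1.49966e-09) = 3.873e-05 cm = 0.3873 um

0.3873


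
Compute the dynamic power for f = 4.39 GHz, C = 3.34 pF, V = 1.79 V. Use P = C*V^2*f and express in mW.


Step 1: V^2 = 1.79^2 = 3.2041 V^2
Step 2: P = C*V^2*f = 3.34e-12 F * 3.2041 * 4.39e9 Hz
Step 3: P = 4.698043666e-02 W
Step 4: P = 46.98 mW

46.98


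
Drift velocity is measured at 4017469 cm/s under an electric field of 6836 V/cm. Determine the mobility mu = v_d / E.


Step 1: mu = v_d / E
Step 2: mu = 4017469 / 6836
Step 3: mu = 587.69 cm^2/(V*s)

587.69


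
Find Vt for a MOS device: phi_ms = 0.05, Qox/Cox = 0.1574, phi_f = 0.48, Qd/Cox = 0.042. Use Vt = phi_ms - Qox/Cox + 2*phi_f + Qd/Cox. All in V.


Step 1: Vt = phi_ms - Qox/Cox + 2*phi_f + Qd/Cox
Step 2: Vt = 0.05 - 0.1574 + 2*0.48 + 0.042
Step 3: Vt = 0.05 - 0.1574 + 0.96 + 0.042
Step 4: Vt = 0.8946 V

0.8946


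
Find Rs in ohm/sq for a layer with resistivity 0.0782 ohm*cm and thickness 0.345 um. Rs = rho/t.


Step 1: Convert thickness to cm: t = 0.345 um = 3.4500e-05 cm
Step 2: Rs = rho / t = 0.0782 / 3.4500e-05
Step 3: Rs = 2266.7 ohm/sq

2266.7


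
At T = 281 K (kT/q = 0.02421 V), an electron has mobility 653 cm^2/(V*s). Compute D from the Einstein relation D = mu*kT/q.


Step 1: D = mu * (kT/q)
Step 2: D = 653 * 0.02421
Step 3: D = 15.81 cm^2/s

15.81


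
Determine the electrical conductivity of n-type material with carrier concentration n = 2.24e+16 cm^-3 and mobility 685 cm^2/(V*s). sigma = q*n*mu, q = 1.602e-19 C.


Step 1: sigma = q * n * mu
Step 2: sigma = 1.602e-19 * 2.24e+16 * 685
Step 3: sigma = 2.458e+00 S/cm

2.458e+00


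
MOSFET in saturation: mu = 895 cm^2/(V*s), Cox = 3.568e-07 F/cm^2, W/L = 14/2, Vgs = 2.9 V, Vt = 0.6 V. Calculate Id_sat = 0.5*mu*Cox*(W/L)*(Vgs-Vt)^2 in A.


Step 1: Overdrive voltage Vov = Vgs - Vt = 2.9 - 0.6 = 2.3 V
Step 2: W/L = 14/2 = 7
Step 3: Id = 0.5 * 895 * 3.568e-07 * 7 * 2.3^2
Step 4: Id = 5.91e-03 A

5.91e-03


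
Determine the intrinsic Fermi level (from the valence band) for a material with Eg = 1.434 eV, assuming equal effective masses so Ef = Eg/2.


Step 1: For an intrinsic semiconductor, the Fermi level sits at midgap.
Step 2: Ef = Eg / 2 = 1.434 / 2 = 0.717 eV

0.717


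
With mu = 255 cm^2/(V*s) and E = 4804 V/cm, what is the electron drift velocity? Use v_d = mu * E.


Step 1: v_d = mu * E
Step 2: v_d = 255 * 4804 = 1225020
Step 3: v_d = 1.23e+06 cm/s

1.23e+06


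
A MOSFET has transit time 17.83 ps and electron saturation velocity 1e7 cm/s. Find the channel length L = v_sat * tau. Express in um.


Step 1: tau in seconds = 17.83 ps * 1e-12 = 1.7830e-11 s
Step 2: L = v_sat * tau = 1e7 * 1.7830e-11 = 1.7830e-04 cm
Step 3: L in um = 1.7830e-04 * 1e4 = 1.783 um

1.783


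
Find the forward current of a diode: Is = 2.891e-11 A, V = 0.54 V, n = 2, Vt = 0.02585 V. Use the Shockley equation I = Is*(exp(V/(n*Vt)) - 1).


Step 1: V/(n*Vt) = 0.54/(2*0.02585) = 10.4449
Step 2: exp(10.4449) = 3.4369e+04
Step 3: I = 2.891e-11 * (3.4369e+04 - 1) = 9.94e-07 A

9.94e-07


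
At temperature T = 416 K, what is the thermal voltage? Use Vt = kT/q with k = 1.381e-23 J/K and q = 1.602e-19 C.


Step 1: kT = 1.381e-23 * 416 = 5.74496e-21 J
Step 2: Vt = kT/q = 5.74496e-21 / 1.602e-19
Step 3: Vt = 0.03586 V

0.03586


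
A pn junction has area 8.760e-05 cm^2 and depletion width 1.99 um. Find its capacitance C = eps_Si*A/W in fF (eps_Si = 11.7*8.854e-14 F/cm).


Step 1: eps_Si = 11.7 * 8.854e-14 = 1.035918e-12 F/cm
Step 2: W in cm = 1.99 * 1e-4 = 1.99e-04 cm
Step 3: C = 1.035918e-12 * 8.760e-05 / 1.99e-04 = 4.560121e-13 F
Step 4: C = 456.01 fF

456.01


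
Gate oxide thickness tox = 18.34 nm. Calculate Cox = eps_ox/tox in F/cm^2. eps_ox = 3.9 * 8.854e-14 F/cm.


Step 1: eps_ox = 3.9 * 8.854e-14 = 3.45306e-13 F/cm
Step 2: tox in cm = 18.34 nm * 1e-7 = 1.8340e-06 cm
Step 3: Cox = 3.45306e-13 / 1.8340e-06 = 1.88e-07 F/cm^2

1.88e-07


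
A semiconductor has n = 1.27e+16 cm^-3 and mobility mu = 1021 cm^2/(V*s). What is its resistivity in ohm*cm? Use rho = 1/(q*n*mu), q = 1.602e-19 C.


Step 1: sigma = q * n * mu = 1.602e-19 * 1.27e+16 * 1021 = 2.07727e+00 S/cm
Step 2: rho = 1 / sigma = 1 / 2.07727e+00 = 0.4814 ohm*cm

0.4814


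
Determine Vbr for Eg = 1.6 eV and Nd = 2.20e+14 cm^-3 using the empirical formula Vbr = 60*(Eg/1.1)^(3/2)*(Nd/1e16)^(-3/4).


Step 1: Eg/1.1 = 1.6/1.1 = 1.454545
Step 2: (Eg/1.1)^1.5 = 1.454545^1.5 = 1.754247
Step 3: (Nd/1e16)^(-0.75) = (0.022)^(-0.75) = 17.505841
Step 4: Vbr = 60 * 1.754247 * 17.505841 = 1842.6 V

1842.6


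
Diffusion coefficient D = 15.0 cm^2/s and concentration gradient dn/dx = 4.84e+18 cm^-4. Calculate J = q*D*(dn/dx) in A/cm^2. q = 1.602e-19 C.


Step 1: J = q * D * (dn/dx)
Step 2: J = 1.602e-19 * 15.0 * 4.84e+18
Step 3: J = 1.16e+01 A/cm^2

1.16e+01


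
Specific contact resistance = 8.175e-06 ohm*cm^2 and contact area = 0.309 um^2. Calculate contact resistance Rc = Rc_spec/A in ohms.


Step 1: Convert area to cm^2: 0.309 um^2 = 3.0900e-09 cm^2
Step 2: Rc = Rc_spec / A = 8.175e-06 / 3.0900e-09
Step 3: Rc = 2.65e+03 ohms

2.65e+03


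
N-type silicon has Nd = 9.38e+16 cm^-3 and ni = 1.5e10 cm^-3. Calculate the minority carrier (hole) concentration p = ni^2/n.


Step 1: Since Nd >> ni, n ≈ Nd = 9.38e+16 cm^-3
Step 2: p = ni^2 / n = (1.5e10)^2 / 9.38e+16
Step 3: p = 2.25e20 / 9.38e+16 = 2.40e+03 cm^-3

2.40e+03


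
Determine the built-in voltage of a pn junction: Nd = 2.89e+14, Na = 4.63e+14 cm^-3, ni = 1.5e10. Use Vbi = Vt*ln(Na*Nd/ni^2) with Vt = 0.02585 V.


Step 1: Compute Na*Nd/ni^2 = 4.63e+14 * 2.89e+14 / (1.5e10)^2 = 5.9470e+08
Step 2: ln(5.9470e+08) = 20.2036
Step 3: Vbi = 0.02585 * 20.2036 = 0.522 V

0.522


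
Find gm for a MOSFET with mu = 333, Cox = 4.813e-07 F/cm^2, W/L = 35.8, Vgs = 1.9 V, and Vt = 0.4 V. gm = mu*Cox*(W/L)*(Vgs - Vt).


Step 1: Vov = Vgs - Vt = 1.9 - 0.4 = 1.5 V
Step 2: gm = mu * Cox * (W/L) * Vov
Step 3: gm = 333 * 4.813e-07 * 35.8 * 1.5 = 8.61e-03 S

8.61e-03


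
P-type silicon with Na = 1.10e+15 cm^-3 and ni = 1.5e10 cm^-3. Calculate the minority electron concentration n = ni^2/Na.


Step 1: Majority hole concentration p ≈ Na = 1.10e+15 cm^-3
Step 2: n = ni^2 / Na = (1.5e10)^2 / 1.10e+15
Step 3: n = 2.05e+05 cm^-3

2.05e+05


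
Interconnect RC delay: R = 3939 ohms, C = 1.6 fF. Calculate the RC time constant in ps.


Step 1: tau = R * C
Step 2: tau = 3939 * 1.6 fF = 3939 * 1.6e-15 F
Step 3: tau = 6.3024e-12 s = 6.3024 ps

6.3024


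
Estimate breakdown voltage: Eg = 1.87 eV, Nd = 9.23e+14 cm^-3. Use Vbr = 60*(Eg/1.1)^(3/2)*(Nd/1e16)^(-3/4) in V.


Step 1: Eg/1.1 = 1.87/1.1 = 1.700000
Step 2: (Eg/1.1)^1.5 = 1.700000^1.5 = 2.216529
Step 3: (Nd/1e16)^(-0.75) = (0.0923)^(-0.75) = 5.971710
Step 4: Vbr = 60 * 2.216529 * 5.971710 = 794.2 V

794.2


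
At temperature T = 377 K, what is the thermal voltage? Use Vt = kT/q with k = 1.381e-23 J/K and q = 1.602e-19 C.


Step 1: kT = 1.381e-23 * 377 = 5.20637e-21 J
Step 2: Vt = kT/q = 5.20637e-21 / 1.602e-19
Step 3: Vt = 0.0325 V

0.0325


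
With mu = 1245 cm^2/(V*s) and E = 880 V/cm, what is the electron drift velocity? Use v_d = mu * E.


Step 1: v_d = mu * E
Step 2: v_d = 1245 * 880 = 1095600
Step 3: v_d = 1.10e+06 cm/s

1.10e+06


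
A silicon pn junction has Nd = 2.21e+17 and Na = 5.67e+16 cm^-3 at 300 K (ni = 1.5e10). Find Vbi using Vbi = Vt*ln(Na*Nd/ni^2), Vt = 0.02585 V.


Step 1: Compute Na*Nd/ni^2 = 5.67e+16 * 2.21e+17 / (1.5e10)^2 = 5.5692e+13
Step 2: ln(5.5692e+13) = 31.6509
Step 3: Vbi = 0.02585 * 31.6509 = 0.818 V

0.818


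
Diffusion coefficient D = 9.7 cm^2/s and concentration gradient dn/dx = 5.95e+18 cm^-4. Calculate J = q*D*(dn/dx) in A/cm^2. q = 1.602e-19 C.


Step 1: J = q * D * (dn/dx)
Step 2: J = 1.602e-19 * 9.7 * 5.95e+18
Step 3: J = 9.25e+00 A/cm^2

9.25e+00


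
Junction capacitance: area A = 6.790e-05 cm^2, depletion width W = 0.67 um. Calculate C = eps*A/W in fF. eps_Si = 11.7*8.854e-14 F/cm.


Step 1: eps_Si = 11.7 * 8.854e-14 = 1.035918e-12 F/cm
Step 2: W in cm = 0.67 * 1e-4 = 6.70e-05 cm
Step 3: C = 1.035918e-12 * 6.790e-05 / 6.70e-05 = 1.049833e-12 F
Step 4: C = 1049.83 fF

1049.83


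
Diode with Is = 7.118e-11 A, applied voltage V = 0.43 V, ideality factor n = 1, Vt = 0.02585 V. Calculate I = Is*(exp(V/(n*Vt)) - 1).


Step 1: V/(n*Vt) = 0.43/(1*0.02585) = 16.6344
Step 2: exp(16.6344) = 1.6758e+07
Step 3: I = 7.118e-11 * (1.6758e+07 - 1) = 1.19e-03 A

1.19e-03


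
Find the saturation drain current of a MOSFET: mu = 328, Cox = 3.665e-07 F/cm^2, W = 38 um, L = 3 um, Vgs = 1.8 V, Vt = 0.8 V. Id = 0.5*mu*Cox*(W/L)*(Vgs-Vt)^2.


Step 1: Overdrive voltage Vov = Vgs - Vt = 1.8 - 0.8 = 1.0 V
Step 2: W/L = 38/3 = 12.6667
Step 3: Id = 0.5 * 328 * 3.665e-07 * 12.6667 * 1.0^2
Step 4: Id = 7.61e-04 A

7.61e-04


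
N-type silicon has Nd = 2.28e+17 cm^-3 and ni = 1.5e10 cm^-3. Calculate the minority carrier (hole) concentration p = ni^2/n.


Step 1: Since Nd >> ni, n ≈ Nd = 2.28e+17 cm^-3
Step 2: p = ni^2 / n = (1.5e10)^2 / 2.28e+17
Step 3: p = 2.25e20 / 2.28e+17 = 9.87e+02 cm^-3

9.87e+02


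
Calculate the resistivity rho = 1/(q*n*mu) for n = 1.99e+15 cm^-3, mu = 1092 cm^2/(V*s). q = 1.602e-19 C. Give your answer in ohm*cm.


Step 1: sigma = q * n * mu = 1.602e-19 * 1.99e+15 * 1092 = 3.48127e-01 S/cm
Step 2: rho = 1 / sigma = 1 / 3.48127e-01 = 2.873 ohm*cm

2.873


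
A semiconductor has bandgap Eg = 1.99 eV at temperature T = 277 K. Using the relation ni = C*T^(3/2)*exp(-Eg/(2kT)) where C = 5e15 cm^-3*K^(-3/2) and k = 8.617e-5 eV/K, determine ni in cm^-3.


Step 1: Compute kT = 8.617e-5 * 277 = 0.02386909 eV
Step 2: Exponent = -Eg/(2kT) = -1.99/(2*0.02386909) = -41.68571
Step 3: T^(3/2) = 277^1.5 = 4610.20
Step 4: ni = 5e15 * 4610.20 * exp(-41.68571) = 1.81e+01 cm^-3

1.81e+01


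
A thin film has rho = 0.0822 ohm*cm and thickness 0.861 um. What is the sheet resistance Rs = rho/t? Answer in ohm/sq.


Step 1: Convert thickness to cm: t = 0.861 um = 8.6100e-05 cm
Step 2: Rs = rho / t = 0.0822 / 8.6100e-05
Step 3: Rs = 954.7 ohm/sq

954.7


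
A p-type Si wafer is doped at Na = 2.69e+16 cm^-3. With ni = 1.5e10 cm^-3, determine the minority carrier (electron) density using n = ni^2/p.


Step 1: Majority hole concentration p ≈ Na = 2.69e+16 cm^-3
Step 2: n = ni^2 / Na = (1.5e10)^2 / 2.69e+16
Step 3: n = 8.36e+03 cm^-3

8.36e+03


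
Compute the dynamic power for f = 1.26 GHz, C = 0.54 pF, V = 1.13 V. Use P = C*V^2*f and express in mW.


Step 1: V^2 = 1.13^2 = 1.2769 V^2
Step 2: P = C*V^2*f = 0.54e-12 F * 1.2769 * 1.26e9 Hz
Step 3: P = 8.6880276e-04 W
Step 4: P = 0.869 mW

0.869


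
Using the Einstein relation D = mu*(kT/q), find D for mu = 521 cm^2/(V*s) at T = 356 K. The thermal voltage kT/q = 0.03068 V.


Step 1: D = mu * (kT/q)
Step 2: D = 521 * 0.03068
Step 3: D = 15.98 cm^2/s

15.98


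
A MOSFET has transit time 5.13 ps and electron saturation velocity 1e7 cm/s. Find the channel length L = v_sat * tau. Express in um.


Step 1: tau in seconds = 5.13 ps * 1e-12 = 5.1300e-12 s
Step 2: L = v_sat * tau = 1e7 * 5.1300e-12 = 5.1300e-05 cm
Step 3: L in um = 5.1300e-05 * 1e4 = 0.513 um

0.513


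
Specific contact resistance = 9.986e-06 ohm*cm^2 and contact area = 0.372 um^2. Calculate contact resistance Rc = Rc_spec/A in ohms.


Step 1: Convert area to cm^2: 0.372 um^2 = 3.7200e-09 cm^2
Step 2: Rc = Rc_spec / A = 9.986e-06 / 3.7200e-09
Step 3: Rc = 2.68e+03 ohms

2.68e+03


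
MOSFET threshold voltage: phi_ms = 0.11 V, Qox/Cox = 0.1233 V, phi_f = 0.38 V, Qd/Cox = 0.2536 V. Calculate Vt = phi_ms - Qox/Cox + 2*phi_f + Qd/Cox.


Step 1: Vt = phi_ms - Qox/Cox + 2*phi_f + Qd/Cox
Step 2: Vt = 0.11 - 0.1233 + 2*0.38 + 0.2536
Step 3: Vt = 0.11 - 0.1233 + 0.76 + 0.2536
Step 4: Vt = 1.0003 V

1.0003


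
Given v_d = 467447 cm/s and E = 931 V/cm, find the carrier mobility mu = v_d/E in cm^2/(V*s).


Step 1: mu = v_d / E
Step 2: mu = 467447 / 931
Step 3: mu = 502.09 cm^2/(V*s)

502.09


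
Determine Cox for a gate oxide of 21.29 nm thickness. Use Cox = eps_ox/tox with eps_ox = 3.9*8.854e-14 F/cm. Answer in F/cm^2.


Step 1: eps_ox = 3.9 * 8.854e-14 = 3.45306e-13 F/cm
Step 2: tox in cm = 21.29 nm * 1e-7 = 2.1290e-06 cm
Step 3: Cox = 3.45306e-13 / 2.1290e-06 = 1.62e-07 F/cm^2

1.62e-07


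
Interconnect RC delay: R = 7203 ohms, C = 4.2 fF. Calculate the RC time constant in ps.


Step 1: tau = R * C
Step 2: tau = 7203 * 4.2 fF = 7203 * 4.2e-15 F
Step 3: tau = 3.02526e-11 s = 30.2526 ps

30.2526


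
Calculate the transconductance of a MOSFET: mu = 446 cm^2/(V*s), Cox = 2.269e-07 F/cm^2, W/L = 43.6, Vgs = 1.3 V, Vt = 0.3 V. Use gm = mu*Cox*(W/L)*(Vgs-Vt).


Step 1: Vov = Vgs - Vt = 1.3 - 0.3 = 1.0 V
Step 2: gm = mu * Cox * (W/L) * Vov
Step 3: gm = 446 * 2.269e-07 * 43.6 * 1.0 = 4.41e-03 S

4.41e-03


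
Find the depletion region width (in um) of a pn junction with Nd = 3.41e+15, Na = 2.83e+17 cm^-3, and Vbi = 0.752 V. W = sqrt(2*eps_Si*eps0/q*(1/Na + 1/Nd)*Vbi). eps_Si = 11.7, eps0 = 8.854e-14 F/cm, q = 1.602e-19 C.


Step 1: 1/Na + 1/Nd = 1/2.83e+17 + 1/3.41e+15 = 2.96789e-16
Step 2: 2*eps*eps0/q = 2*11.7*8.854e-14/1.602e-19 = 1.293281e+07
Step 3: W^2 = 1.293281e+07 * 2.96789e-16 * 0.752 = 2.88641e-09
Step 4: W = sqrt(2.88641e-09) = 5.373e-05 cm = 0.5373 um

0.5373


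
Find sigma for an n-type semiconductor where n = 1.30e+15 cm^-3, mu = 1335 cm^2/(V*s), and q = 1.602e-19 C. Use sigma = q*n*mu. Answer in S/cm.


Step 1: sigma = q * n * mu
Step 2: sigma = 1.602e-19 * 1.30e+15 * 1335
Step 3: sigma = 2.780e-01 S/cm

2.780e-01


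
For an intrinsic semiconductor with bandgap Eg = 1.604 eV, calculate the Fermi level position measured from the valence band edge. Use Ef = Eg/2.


Step 1: For an intrinsic semiconductor, the Fermi level sits at midgap.
Step 2: Ef = Eg / 2 = 1.604 / 2 = 0.802 eV

0.802


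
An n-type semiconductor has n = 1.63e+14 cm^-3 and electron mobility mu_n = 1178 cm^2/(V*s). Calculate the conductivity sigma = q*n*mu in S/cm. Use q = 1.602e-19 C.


Step 1: sigma = q * n * mu
Step 2: sigma = 1.602e-19 * 1.63e+14 * 1178
Step 3: sigma = 3.076e-02 S/cm

3.076e-02


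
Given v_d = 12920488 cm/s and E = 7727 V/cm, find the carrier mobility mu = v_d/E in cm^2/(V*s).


Step 1: mu = v_d / E
Step 2: mu = 12920488 / 7727
Step 3: mu = 1672.12 cm^2/(V*s)

1672.12


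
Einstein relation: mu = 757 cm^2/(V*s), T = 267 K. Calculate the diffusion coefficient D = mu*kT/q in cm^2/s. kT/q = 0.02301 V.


Step 1: D = mu * (kT/q)
Step 2: D = 757 * 0.02301
Step 3: D = 17.42 cm^2/s

17.42


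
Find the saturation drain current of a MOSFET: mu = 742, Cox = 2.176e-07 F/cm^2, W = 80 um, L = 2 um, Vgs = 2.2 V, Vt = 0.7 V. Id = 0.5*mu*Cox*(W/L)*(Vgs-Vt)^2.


Step 1: Overdrive voltage Vov = Vgs - Vt = 2.2 - 0.7 = 1.5 V
Step 2: W/L = 80/2 = 40
Step 3: Id = 0.5 * 742 * 2.176e-07 * 40 * 1.5^2
Step 4: Id = 7.27e-03 A

7.27e-03


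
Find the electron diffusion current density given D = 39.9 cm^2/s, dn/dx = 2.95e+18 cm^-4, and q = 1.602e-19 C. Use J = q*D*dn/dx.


Step 1: J = q * D * (dn/dx)
Step 2: J = 1.602e-19 * 39.9 * 2.95e+18
Step 3: J = 1.89e+01 A/cm^2

1.89e+01


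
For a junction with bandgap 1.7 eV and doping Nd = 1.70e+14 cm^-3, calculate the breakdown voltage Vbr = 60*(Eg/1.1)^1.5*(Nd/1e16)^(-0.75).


Step 1: Eg/1.1 = 1.7/1.1 = 1.545455
Step 2: (Eg/1.1)^1.5 = 1.545455^1.5 = 1.921253
Step 3: (Nd/1e16)^(-0.75) = (0.017)^(-0.75) = 21.240430
Step 4: Vbr = 60 * 1.921253 * 21.240430 = 2448.5 V

2448.5


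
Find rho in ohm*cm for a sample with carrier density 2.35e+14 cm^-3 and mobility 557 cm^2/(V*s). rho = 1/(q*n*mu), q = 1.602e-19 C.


Step 1: sigma = q * n * mu = 1.602e-19 * 2.35e+14 * 557 = 2.09694e-02 S/cm
Step 2: rho = 1 / sigma = 1 / 2.09694e-02 = 47.69 ohm*cm

47.69


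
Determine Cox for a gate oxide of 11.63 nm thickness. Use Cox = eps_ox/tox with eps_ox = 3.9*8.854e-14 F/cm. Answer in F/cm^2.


Step 1: eps_ox = 3.9 * 8.854e-14 = 3.45306e-13 F/cm
Step 2: tox in cm = 11.63 nm * 1e-7 = 1.1630e-06 cm
Step 3: Cox = 3.45306e-13 / 1.1630e-06 = 2.97e-07 F/cm^2

2.97e-07


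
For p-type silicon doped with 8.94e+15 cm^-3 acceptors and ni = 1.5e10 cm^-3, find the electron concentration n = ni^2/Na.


Step 1: Majority hole concentration p ≈ Na = 8.94e+15 cm^-3
Step 2: n = ni^2 / Na = (1.5e10)^2 / 8.94e+15
Step 3: n = 2.52e+04 cm^-3

2.52e+04


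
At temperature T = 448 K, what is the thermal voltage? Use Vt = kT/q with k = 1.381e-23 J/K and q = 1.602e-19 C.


Step 1: kT = 1.381e-23 * 448 = 6.18688e-21 J
Step 2: Vt = kT/q = 6.18688e-21 / 1.602e-19
Step 3: Vt = 0.03862 V

0.03862


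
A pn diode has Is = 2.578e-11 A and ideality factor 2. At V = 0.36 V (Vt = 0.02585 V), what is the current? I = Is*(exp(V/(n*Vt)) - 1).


Step 1: V/(n*Vt) = 0.36/(2*0.02585) = 6.9632
Step 2: exp(6.9632) = 1.0570e+03
Step 3: I = 2.578e-11 * (1.0570e+03 - 1) = 2.72e-08 A

2.72e-08


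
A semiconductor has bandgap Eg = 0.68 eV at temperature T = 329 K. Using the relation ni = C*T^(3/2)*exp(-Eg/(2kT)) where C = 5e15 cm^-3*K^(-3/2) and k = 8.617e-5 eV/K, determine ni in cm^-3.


Step 1: Compute kT = 8.617e-5 * 329 = 0.02834993 eV
Step 2: Exponent = -Eg/(2kT) = -0.68/(2*0.02834993) = -11.99297
Step 3: T^(3/2) = 329^1.5 = 5967.52
Step 4: ni = 5e15 * 5967.52 * exp(-11.99297) = 1.85e+14 cm^-3

1.85e+14


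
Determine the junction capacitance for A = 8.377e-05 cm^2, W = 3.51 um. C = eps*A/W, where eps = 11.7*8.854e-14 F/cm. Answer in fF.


Step 1: eps_Si = 11.7 * 8.854e-14 = 1.035918e-12 F/cm
Step 2: W in cm = 3.51 * 1e-4 = 3.51e-04 cm
Step 3: C = 1.035918e-12 * 8.377e-05 / 3.51e-04 = 2.472332e-13 F
Step 4: C = 247.23 fF

247.23


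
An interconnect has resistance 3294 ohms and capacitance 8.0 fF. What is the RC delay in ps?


Step 1: tau = R * C
Step 2: tau = 3294 * 8.0 fF = 3294 * 8.0e-15 F
Step 3: tau = 2.6352e-11 s = 26.352 ps

26.352


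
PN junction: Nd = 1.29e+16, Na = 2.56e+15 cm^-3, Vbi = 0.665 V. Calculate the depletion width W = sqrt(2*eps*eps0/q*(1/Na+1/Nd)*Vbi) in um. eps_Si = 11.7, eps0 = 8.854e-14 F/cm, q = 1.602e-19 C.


Step 1: 1/Na + 1/Nd = 1/2.56e+15 + 1/1.29e+16 = 4.68144e-16
Step 2: 2*eps*eps0/q = 2*11.7*8.854e-14/1.602e-19 = 1.293281e+07
Step 3: W^2 = 1.293281e+07 * 4.68144e-16 * 0.665 = 4.02619e-09
Step 4: W = sqrt(4.02619e-09) = 6.345e-05 cm = 0.6345 um

0.6345


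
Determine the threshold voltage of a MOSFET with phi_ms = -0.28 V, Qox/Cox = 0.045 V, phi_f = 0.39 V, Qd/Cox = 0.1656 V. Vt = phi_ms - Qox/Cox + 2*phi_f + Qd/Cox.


Step 1: Vt = phi_ms - Qox/Cox + 2*phi_f + Qd/Cox
Step 2: Vt = -0.28 - 0.045 + 2*0.39 + 0.1656
Step 3: Vt = -0.28 - 0.045 + 0.78 + 0.1656
Step 4: Vt = 0.6206 V

0.6206


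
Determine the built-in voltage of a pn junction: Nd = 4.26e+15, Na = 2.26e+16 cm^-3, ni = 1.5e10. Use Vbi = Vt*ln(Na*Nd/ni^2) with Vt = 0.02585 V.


Step 1: Compute Na*Nd/ni^2 = 2.26e+16 * 4.26e+15 / (1.5e10)^2 = 4.2789e+11
Step 2: ln(4.2789e+11) = 26.7821
Step 3: Vbi = 0.02585 * 26.7821 = 0.692 V

0.692


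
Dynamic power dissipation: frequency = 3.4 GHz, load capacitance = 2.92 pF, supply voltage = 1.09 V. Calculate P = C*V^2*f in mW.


Step 1: V^2 = 1.09^2 = 1.1881 V^2
Step 2: P = C*V^2*f = 2.92e-12 F * 1.1881 * 3.4e9 Hz
Step 3: P = 1.17954568e-02 W
Step 4: P = 11.795 mW

11.795


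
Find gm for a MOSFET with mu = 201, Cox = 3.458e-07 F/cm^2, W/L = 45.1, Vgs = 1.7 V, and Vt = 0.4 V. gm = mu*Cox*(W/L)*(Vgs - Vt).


Step 1: Vov = Vgs - Vt = 1.7 - 0.4 = 1.3 V
Step 2: gm = mu * Cox * (W/L) * Vov
Step 3: gm = 201 * 3.458e-07 * 45.1 * 1.3 = 4.08e-03 S

4.08e-03


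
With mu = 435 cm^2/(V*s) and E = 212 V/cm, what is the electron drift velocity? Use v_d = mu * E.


Step 1: v_d = mu * E
Step 2: v_d = 435 * 212 = 92220
Step 3: v_d = 9.22e+04 cm/s

9.22e+04


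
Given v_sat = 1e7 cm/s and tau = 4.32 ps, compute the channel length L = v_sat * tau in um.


Step 1: tau in seconds = 4.32 ps * 1e-12 = 4.3200e-12 s
Step 2: L = v_sat * tau = 1e7 * 4.3200e-12 = 4.3200e-05 cm
Step 3: L in um = 4.3200e-05 * 1e4 = 0.432 um

0.432


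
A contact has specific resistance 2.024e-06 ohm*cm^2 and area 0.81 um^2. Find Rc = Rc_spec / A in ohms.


Step 1: Convert area to cm^2: 0.81 um^2 = 8.1000e-09 cm^2
Step 2: Rc = Rc_spec / A = 2.024e-06 / 8.1000e-09
Step 3: Rc = 2.50e+02 ohms

2.50e+02


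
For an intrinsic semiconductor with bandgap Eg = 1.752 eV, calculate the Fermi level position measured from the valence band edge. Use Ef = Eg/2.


Step 1: For an intrinsic semiconductor, the Fermi level sits at midgap.
Step 2: Ef = Eg / 2 = 1.752 / 2 = 0.876 eV

0.876


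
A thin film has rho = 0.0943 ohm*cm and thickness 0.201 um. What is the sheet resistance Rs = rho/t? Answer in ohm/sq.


Step 1: Convert thickness to cm: t = 0.201 um = 2.0100e-05 cm
Step 2: Rs = rho / t = 0.0943 / 2.0100e-05
Step 3: Rs = 4691.5 ohm/sq

4691.5


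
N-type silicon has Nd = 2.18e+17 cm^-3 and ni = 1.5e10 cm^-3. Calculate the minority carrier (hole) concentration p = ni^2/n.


Step 1: Since Nd >> ni, n ≈ Nd = 2.18e+17 cm^-3
Step 2: p = ni^2 / n = (1.5e10)^2 / 2.18e+17
Step 3: p = 2.25e20 / 2.18e+17 = 1.03e+03 cm^-3

1.03e+03


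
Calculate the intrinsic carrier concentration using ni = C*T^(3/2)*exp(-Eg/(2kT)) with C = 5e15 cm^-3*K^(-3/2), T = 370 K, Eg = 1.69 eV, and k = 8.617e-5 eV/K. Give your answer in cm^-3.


Step 1: Compute kT = 8.617e-5 * 370 = 0.0318829 eV
Step 2: Exponent = -Eg/(2kT) = -1.69/(2*0.0318829) = -26.50324
Step 3: T^(3/2) = 370^1.5 = 7117.09
Step 4: ni = 5e15 * 7117.09 * exp(-26.50324) = 1.10e+08 cm^-3

1.10e+08


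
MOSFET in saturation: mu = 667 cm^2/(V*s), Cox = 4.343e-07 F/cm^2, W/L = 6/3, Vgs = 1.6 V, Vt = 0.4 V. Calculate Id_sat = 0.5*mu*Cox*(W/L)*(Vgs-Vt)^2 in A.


Step 1: Overdrive voltage Vov = Vgs - Vt = 1.6 - 0.4 = 1.2 V
Step 2: W/L = 6/3 = 2
Step 3: Id = 0.5 * 667 * 4.343e-07 * 2 * 1.2^2
Step 4: Id = 4.17e-04 A

4.17e-04


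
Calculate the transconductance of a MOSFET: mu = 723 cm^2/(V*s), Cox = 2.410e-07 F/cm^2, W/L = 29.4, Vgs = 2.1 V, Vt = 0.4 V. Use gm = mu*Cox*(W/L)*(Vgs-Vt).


Step 1: Vov = Vgs - Vt = 2.1 - 0.4 = 1.7 V
Step 2: gm = mu * Cox * (W/L) * Vov
Step 3: gm = 723 * 2.410e-07 * 29.4 * 1.7 = 8.71e-03 S

8.71e-03


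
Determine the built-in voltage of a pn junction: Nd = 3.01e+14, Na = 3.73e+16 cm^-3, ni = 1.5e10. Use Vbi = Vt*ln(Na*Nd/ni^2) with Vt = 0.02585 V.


Step 1: Compute Na*Nd/ni^2 = 3.73e+16 * 3.01e+14 / (1.5e10)^2 = 4.9899e+10
Step 2: ln(4.9899e+10) = 24.6333
Step 3: Vbi = 0.02585 * 24.6333 = 0.637 V

0.637


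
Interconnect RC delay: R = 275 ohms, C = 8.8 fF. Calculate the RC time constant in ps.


Step 1: tau = R * C
Step 2: tau = 275 * 8.8 fF = 275 * 8.8e-15 F
Step 3: tau = 2.42e-12 s = 2.42 ps

2.42


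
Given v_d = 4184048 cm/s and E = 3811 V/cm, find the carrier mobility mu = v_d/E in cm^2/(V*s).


Step 1: mu = v_d / E
Step 2: mu = 4184048 / 3811
Step 3: mu = 1097.89 cm^2/(V*s)

1097.89


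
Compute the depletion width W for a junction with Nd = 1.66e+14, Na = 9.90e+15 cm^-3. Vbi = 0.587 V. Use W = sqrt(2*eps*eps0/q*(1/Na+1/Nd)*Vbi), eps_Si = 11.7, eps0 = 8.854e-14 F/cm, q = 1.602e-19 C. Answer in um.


Step 1: 1/Na + 1/Nd = 1/9.90e+15 + 1/1.66e+14 = 6.12511e-15
Step 2: 2*eps*eps0/q = 2*11.7*8.854e-14/1.602e-19 = 1.293281e+07
Step 3: W^2 = 1.293281e+07 * 6.12511e-15 * 0.587 = 4.64991e-08
Step 4: W = sqrt(4.64991e-08) = 2.156e-04 cm = 2.156 um

2.156


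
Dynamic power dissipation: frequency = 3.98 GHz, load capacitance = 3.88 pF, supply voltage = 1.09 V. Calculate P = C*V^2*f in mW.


Step 1: V^2 = 1.09^2 = 1.1881 V^2
Step 2: P = C*V^2*f = 3.88e-12 F * 1.1881 * 3.98e9 Hz
Step 3: P = 1.834711544e-02 W
Step 4: P = 18.347 mW

18.347


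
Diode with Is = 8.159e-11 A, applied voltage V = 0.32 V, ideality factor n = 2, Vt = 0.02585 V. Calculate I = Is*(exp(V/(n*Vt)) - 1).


Step 1: V/(n*Vt) = 0.32/(2*0.02585) = 6.1896
Step 2: exp(6.1896) = 4.8765e+02
Step 3: I = 8.159e-11 * (4.8765e+02 - 1) = 3.97e-08 A

3.97e-08


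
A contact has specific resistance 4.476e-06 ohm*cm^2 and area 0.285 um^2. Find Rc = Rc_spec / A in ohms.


Step 1: Convert area to cm^2: 0.285 um^2 = 2.8500e-09 cm^2
Step 2: Rc = Rc_spec / A = 4.476e-06 / 2.8500e-09
Step 3: Rc = 1.57e+03 ohms

1.57e+03


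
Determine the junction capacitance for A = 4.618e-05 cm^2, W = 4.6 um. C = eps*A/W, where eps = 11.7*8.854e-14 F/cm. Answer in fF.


Step 1: eps_Si = 11.7 * 8.854e-14 = 1.035918e-12 F/cm
Step 2: W in cm = 4.6 * 1e-4 = 4.60e-04 cm
Step 3: C = 1.035918e-12 * 4.618e-05 / 4.60e-04 = 1.039972e-13 F
Step 4: C = 104.0 fF

104.0


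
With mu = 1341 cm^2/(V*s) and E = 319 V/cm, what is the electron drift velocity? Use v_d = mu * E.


Step 1: v_d = mu * E
Step 2: v_d = 1341 * 319 = 427779
Step 3: v_d = 4.28e+05 cm/s

4.28e+05


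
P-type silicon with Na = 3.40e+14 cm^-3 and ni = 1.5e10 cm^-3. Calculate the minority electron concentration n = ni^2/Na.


Step 1: Majority hole concentration p ≈ Na = 3.40e+14 cm^-3
Step 2: n = ni^2 / Na = (1.5e10)^2 / 3.40e+14
Step 3: n = 6.62e+05 cm^-3

6.62e+05
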